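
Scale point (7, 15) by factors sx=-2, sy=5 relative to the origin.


Scaling: (x*sx, y*sy) = (7*-2, 15*5) = (-14, 75)

(-14, 75)


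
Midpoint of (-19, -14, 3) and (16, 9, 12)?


Midpoint = ((-19+16)/2, (-14+9)/2, (3+12)/2) = (-1.5, -2.5, 7.5)

(-1.5, -2.5, 7.5)


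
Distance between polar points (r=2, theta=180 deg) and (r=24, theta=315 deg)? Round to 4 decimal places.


d = sqrt(r1^2 + r2^2 - 2*r1*r2*cos(t2-t1))
d = sqrt(2^2 + 24^2 - 2*2*24*cos(315-180)) = 25.4535

25.4535


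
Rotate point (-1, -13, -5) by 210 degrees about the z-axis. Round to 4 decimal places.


x' = -1*cos(210) - -13*sin(210) = -5.634
y' = -1*sin(210) + -13*cos(210) = 11.7583
z' = -5

(-5.634, 11.7583, -5)


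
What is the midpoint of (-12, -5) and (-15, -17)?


Midpoint = ((-12+-15)/2, (-5+-17)/2) = (-13.5, -11)

(-13.5, -11)


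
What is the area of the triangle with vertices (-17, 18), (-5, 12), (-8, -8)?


Area = |x1(y2-y3) + x2(y3-y1) + x3(y1-y2)| / 2
= |-17*(12--8) + -5*(-8-18) + -8*(18-12)| / 2
= 129

129


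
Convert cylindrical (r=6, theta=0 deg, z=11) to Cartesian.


x = 6 * cos(0) = 6
y = 6 * sin(0) = 0
z = 11

(6, 0, 11)


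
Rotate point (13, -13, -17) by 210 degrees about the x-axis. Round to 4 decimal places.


x' = 13
y' = -13*cos(210) - -17*sin(210) = 2.7583
z' = -13*sin(210) + -17*cos(210) = 21.2224

(13, 2.7583, 21.2224)


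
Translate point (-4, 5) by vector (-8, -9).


Translation: (x+dx, y+dy) = (-4+-8, 5+-9) = (-12, -4)

(-12, -4)


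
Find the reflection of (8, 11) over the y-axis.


Reflection across y-axis: (x, y) -> (-x, y)
(8, 11) -> (-8, 11)

(-8, 11)


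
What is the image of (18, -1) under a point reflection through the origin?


Reflection through origin: (x, y) -> (-x, -y)
(18, -1) -> (-18, 1)

(-18, 1)


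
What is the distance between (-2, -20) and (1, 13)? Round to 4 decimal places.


d = sqrt((1--2)^2 + (13--20)^2) = 33.1361

33.1361


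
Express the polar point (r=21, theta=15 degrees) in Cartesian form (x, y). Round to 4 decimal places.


x = 21 * cos(15) = 20.2844
y = 21 * sin(15) = 5.4352

(20.2844, 5.4352)


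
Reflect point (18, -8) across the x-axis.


Reflection across x-axis: (x, y) -> (x, -y)
(18, -8) -> (18, 8)

(18, 8)


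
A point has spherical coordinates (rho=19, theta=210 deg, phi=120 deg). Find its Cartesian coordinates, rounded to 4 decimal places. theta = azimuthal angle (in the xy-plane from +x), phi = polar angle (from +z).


x = 19 * sin(120) * cos(210) = -14.25
y = 19 * sin(120) * sin(210) = -8.2272
z = 19 * cos(120) = -9.5

(-14.25, -8.2272, -9.5)


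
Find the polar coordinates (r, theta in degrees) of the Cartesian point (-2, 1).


r = sqrt((-2)^2 + 1^2) = 2.2361
theta = atan2(1, -2) = 153.4349 degrees

r = 2.2361, theta = 153.4349 degrees


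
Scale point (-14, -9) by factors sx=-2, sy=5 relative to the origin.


Scaling: (x*sx, y*sy) = (-14*-2, -9*5) = (28, -45)

(28, -45)


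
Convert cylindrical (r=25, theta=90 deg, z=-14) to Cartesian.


x = 25 * cos(90) = 0
y = 25 * sin(90) = 25
z = -14

(0, 25, -14)


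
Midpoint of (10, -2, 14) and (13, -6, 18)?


Midpoint = ((10+13)/2, (-2+-6)/2, (14+18)/2) = (11.5, -4, 16)

(11.5, -4, 16)


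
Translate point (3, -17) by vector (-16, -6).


Translation: (x+dx, y+dy) = (3+-16, -17+-6) = (-13, -23)

(-13, -23)


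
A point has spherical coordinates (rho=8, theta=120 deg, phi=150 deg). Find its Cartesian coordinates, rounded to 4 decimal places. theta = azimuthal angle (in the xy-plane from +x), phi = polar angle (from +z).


x = 8 * sin(150) * cos(120) = -2
y = 8 * sin(150) * sin(120) = 3.4641
z = 8 * cos(150) = -6.9282

(-2, 3.4641, -6.9282)


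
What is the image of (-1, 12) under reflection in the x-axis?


Reflection across x-axis: (x, y) -> (x, -y)
(-1, 12) -> (-1, -12)

(-1, -12)


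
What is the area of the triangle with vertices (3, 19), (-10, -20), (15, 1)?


Area = |x1(y2-y3) + x2(y3-y1) + x3(y1-y2)| / 2
= |3*(-20-1) + -10*(1-19) + 15*(19--20)| / 2
= 351

351


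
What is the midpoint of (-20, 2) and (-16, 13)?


Midpoint = ((-20+-16)/2, (2+13)/2) = (-18, 7.5)

(-18, 7.5)


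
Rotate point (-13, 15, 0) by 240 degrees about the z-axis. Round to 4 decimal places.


x' = -13*cos(240) - 15*sin(240) = 19.4904
y' = -13*sin(240) + 15*cos(240) = 3.7583
z' = 0

(19.4904, 3.7583, 0)


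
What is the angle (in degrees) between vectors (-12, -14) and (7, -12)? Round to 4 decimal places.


dot = -12*7 + -14*-12 = 84
|u| = 18.4391, |v| = 13.8924
cos(angle) = 0.3279
angle = 70.8577 degrees

70.8577 degrees


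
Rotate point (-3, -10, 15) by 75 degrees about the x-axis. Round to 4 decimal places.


x' = -3
y' = -10*cos(75) - 15*sin(75) = -17.0771
z' = -10*sin(75) + 15*cos(75) = -5.777

(-3, -17.0771, -5.777)


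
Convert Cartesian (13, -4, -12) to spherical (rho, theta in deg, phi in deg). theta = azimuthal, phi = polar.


rho = sqrt(13^2 + (-4)^2 + (-12)^2) = 18.1384
theta = atan2(-4, 13) = 342.8973 deg
phi = acos(-12/18.1384) = 131.4206 deg

rho = 18.1384, theta = 342.8973 deg, phi = 131.4206 deg


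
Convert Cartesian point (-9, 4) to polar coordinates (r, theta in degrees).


r = sqrt((-9)^2 + 4^2) = 9.8489
theta = atan2(4, -9) = 156.0375 degrees

r = 9.8489, theta = 156.0375 degrees


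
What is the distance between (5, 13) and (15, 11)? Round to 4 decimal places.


d = sqrt((15-5)^2 + (11-13)^2) = 10.198

10.198


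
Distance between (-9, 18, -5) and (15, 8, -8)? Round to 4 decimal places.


d = sqrt((15--9)^2 + (8-18)^2 + (-8--5)^2) = 26.1725

26.1725


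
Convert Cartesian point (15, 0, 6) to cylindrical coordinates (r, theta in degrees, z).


r = sqrt(15^2 + 0^2) = 15
theta = atan2(0, 15) = 0 deg
z = 6

r = 15, theta = 0 deg, z = 6


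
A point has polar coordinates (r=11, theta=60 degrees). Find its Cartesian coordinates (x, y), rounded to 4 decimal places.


x = 11 * cos(60) = 5.5
y = 11 * sin(60) = 9.5263

(5.5, 9.5263)


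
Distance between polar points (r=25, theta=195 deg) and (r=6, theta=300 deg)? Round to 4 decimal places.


d = sqrt(r1^2 + r2^2 - 2*r1*r2*cos(t2-t1))
d = sqrt(25^2 + 6^2 - 2*25*6*cos(300-195)) = 27.178

27.178


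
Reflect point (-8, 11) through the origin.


Reflection through origin: (x, y) -> (-x, -y)
(-8, 11) -> (8, -11)

(8, -11)


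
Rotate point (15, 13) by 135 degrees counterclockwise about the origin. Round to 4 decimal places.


x' = 15*cos(135) - 13*sin(135) = -19.799
y' = 15*sin(135) + 13*cos(135) = 1.4142

(-19.799, 1.4142)


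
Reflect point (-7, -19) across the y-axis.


Reflection across y-axis: (x, y) -> (-x, y)
(-7, -19) -> (7, -19)

(7, -19)


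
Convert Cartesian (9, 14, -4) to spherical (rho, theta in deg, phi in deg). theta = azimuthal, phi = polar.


rho = sqrt(9^2 + 14^2 + (-4)^2) = 17.1172
theta = atan2(14, 9) = 57.2648 deg
phi = acos(-4/17.1172) = 103.514 deg

rho = 17.1172, theta = 57.2648 deg, phi = 103.514 deg


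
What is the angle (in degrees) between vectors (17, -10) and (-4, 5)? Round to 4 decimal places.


dot = 17*-4 + -10*5 = -118
|u| = 19.7231, |v| = 6.4031
cos(angle) = -0.9344
angle = 159.1254 degrees

159.1254 degrees


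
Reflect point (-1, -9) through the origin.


Reflection through origin: (x, y) -> (-x, -y)
(-1, -9) -> (1, 9)

(1, 9)


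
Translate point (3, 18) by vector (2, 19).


Translation: (x+dx, y+dy) = (3+2, 18+19) = (5, 37)

(5, 37)


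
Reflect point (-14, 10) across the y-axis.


Reflection across y-axis: (x, y) -> (-x, y)
(-14, 10) -> (14, 10)

(14, 10)


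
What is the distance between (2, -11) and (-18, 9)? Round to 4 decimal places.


d = sqrt((-18-2)^2 + (9--11)^2) = 28.2843

28.2843


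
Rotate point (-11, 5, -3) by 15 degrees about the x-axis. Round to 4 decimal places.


x' = -11
y' = 5*cos(15) - -3*sin(15) = 5.6061
z' = 5*sin(15) + -3*cos(15) = -1.6037

(-11, 5.6061, -1.6037)


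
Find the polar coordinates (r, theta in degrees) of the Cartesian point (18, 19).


r = sqrt(18^2 + 19^2) = 26.1725
theta = atan2(19, 18) = 46.5482 degrees

r = 26.1725, theta = 46.5482 degrees


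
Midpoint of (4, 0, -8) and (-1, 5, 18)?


Midpoint = ((4+-1)/2, (0+5)/2, (-8+18)/2) = (1.5, 2.5, 5)

(1.5, 2.5, 5)


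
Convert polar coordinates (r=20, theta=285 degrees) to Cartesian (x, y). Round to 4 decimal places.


x = 20 * cos(285) = 5.1764
y = 20 * sin(285) = -19.3185

(5.1764, -19.3185)


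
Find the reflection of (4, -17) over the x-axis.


Reflection across x-axis: (x, y) -> (x, -y)
(4, -17) -> (4, 17)

(4, 17)


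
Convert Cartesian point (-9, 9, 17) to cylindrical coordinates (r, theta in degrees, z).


r = sqrt((-9)^2 + 9^2) = 12.7279
theta = atan2(9, -9) = 135 deg
z = 17

r = 12.7279, theta = 135 deg, z = 17


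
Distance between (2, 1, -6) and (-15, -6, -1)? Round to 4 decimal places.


d = sqrt((-15-2)^2 + (-6-1)^2 + (-1--6)^2) = 19.0526

19.0526


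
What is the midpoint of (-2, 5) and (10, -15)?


Midpoint = ((-2+10)/2, (5+-15)/2) = (4, -5)

(4, -5)


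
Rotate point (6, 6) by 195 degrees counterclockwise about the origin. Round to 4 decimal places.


x' = 6*cos(195) - 6*sin(195) = -4.2426
y' = 6*sin(195) + 6*cos(195) = -7.3485

(-4.2426, -7.3485)


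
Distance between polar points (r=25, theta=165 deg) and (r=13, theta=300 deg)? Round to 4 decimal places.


d = sqrt(r1^2 + r2^2 - 2*r1*r2*cos(t2-t1))
d = sqrt(25^2 + 13^2 - 2*25*13*cos(300-165)) = 35.4065

35.4065


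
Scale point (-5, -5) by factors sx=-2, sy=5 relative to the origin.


Scaling: (x*sx, y*sy) = (-5*-2, -5*5) = (10, -25)

(10, -25)


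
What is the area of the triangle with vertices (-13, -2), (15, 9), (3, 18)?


Area = |x1(y2-y3) + x2(y3-y1) + x3(y1-y2)| / 2
= |-13*(9-18) + 15*(18--2) + 3*(-2-9)| / 2
= 192

192


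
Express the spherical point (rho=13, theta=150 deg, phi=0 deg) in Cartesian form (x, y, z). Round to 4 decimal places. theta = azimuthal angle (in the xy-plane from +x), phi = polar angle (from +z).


x = 13 * sin(0) * cos(150) = 0
y = 13 * sin(0) * sin(150) = 0
z = 13 * cos(0) = 13

(0, 0, 13)


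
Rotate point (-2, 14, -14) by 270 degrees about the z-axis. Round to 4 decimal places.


x' = -2*cos(270) - 14*sin(270) = 14
y' = -2*sin(270) + 14*cos(270) = 2
z' = -14

(14, 2, -14)


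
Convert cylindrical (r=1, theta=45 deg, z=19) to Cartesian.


x = 1 * cos(45) = 0.7071
y = 1 * sin(45) = 0.7071
z = 19

(0.7071, 0.7071, 19)


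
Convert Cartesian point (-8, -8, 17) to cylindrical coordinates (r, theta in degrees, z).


r = sqrt((-8)^2 + (-8)^2) = 11.3137
theta = atan2(-8, -8) = 225 deg
z = 17

r = 11.3137, theta = 225 deg, z = 17


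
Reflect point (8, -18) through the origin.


Reflection through origin: (x, y) -> (-x, -y)
(8, -18) -> (-8, 18)

(-8, 18)


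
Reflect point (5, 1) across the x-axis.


Reflection across x-axis: (x, y) -> (x, -y)
(5, 1) -> (5, -1)

(5, -1)


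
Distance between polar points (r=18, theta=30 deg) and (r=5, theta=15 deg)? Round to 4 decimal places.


d = sqrt(r1^2 + r2^2 - 2*r1*r2*cos(t2-t1))
d = sqrt(18^2 + 5^2 - 2*18*5*cos(15-30)) = 13.2338

13.2338


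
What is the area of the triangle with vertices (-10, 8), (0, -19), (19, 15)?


Area = |x1(y2-y3) + x2(y3-y1) + x3(y1-y2)| / 2
= |-10*(-19-15) + 0*(15-8) + 19*(8--19)| / 2
= 426.5

426.5


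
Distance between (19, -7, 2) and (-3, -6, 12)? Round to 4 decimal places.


d = sqrt((-3-19)^2 + (-6--7)^2 + (12-2)^2) = 24.1868

24.1868


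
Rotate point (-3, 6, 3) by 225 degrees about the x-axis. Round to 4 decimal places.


x' = -3
y' = 6*cos(225) - 3*sin(225) = -2.1213
z' = 6*sin(225) + 3*cos(225) = -6.364

(-3, -2.1213, -6.364)


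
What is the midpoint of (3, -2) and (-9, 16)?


Midpoint = ((3+-9)/2, (-2+16)/2) = (-3, 7)

(-3, 7)


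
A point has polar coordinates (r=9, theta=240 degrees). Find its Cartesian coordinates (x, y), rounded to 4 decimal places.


x = 9 * cos(240) = -4.5
y = 9 * sin(240) = -7.7942

(-4.5, -7.7942)


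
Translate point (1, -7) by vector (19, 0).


Translation: (x+dx, y+dy) = (1+19, -7+0) = (20, -7)

(20, -7)


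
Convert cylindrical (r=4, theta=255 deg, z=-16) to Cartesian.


x = 4 * cos(255) = -1.0353
y = 4 * sin(255) = -3.8637
z = -16

(-1.0353, -3.8637, -16)


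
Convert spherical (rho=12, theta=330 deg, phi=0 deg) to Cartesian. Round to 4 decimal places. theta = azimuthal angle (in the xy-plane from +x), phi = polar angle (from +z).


x = 12 * sin(0) * cos(330) = 0
y = 12 * sin(0) * sin(330) = 0
z = 12 * cos(0) = 12

(0, 0, 12)


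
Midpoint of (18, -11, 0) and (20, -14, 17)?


Midpoint = ((18+20)/2, (-11+-14)/2, (0+17)/2) = (19, -12.5, 8.5)

(19, -12.5, 8.5)


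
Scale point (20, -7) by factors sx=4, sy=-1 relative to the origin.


Scaling: (x*sx, y*sy) = (20*4, -7*-1) = (80, 7)

(80, 7)


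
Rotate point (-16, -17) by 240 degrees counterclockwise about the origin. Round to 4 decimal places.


x' = -16*cos(240) - -17*sin(240) = -6.7224
y' = -16*sin(240) + -17*cos(240) = 22.3564

(-6.7224, 22.3564)


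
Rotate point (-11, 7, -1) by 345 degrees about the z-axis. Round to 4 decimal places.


x' = -11*cos(345) - 7*sin(345) = -8.8135
y' = -11*sin(345) + 7*cos(345) = 9.6085
z' = -1

(-8.8135, 9.6085, -1)


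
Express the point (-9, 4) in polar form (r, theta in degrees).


r = sqrt((-9)^2 + 4^2) = 9.8489
theta = atan2(4, -9) = 156.0375 degrees

r = 9.8489, theta = 156.0375 degrees


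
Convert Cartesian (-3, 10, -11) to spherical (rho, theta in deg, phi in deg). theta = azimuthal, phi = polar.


rho = sqrt((-3)^2 + 10^2 + (-11)^2) = 15.1658
theta = atan2(10, -3) = 106.6992 deg
phi = acos(-11/15.1658) = 136.4954 deg

rho = 15.1658, theta = 106.6992 deg, phi = 136.4954 deg


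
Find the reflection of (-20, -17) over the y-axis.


Reflection across y-axis: (x, y) -> (-x, y)
(-20, -17) -> (20, -17)

(20, -17)


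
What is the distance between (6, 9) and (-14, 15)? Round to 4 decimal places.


d = sqrt((-14-6)^2 + (15-9)^2) = 20.8806

20.8806


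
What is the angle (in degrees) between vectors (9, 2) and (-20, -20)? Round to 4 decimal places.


dot = 9*-20 + 2*-20 = -220
|u| = 9.2195, |v| = 28.2843
cos(angle) = -0.8437
angle = 147.5288 degrees

147.5288 degrees


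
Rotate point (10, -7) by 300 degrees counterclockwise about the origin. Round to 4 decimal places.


x' = 10*cos(300) - -7*sin(300) = -1.0622
y' = 10*sin(300) + -7*cos(300) = -12.1603

(-1.0622, -12.1603)


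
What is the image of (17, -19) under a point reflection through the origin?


Reflection through origin: (x, y) -> (-x, -y)
(17, -19) -> (-17, 19)

(-17, 19)


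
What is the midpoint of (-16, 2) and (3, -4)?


Midpoint = ((-16+3)/2, (2+-4)/2) = (-6.5, -1)

(-6.5, -1)


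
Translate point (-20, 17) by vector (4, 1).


Translation: (x+dx, y+dy) = (-20+4, 17+1) = (-16, 18)

(-16, 18)


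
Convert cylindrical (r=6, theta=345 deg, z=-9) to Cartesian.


x = 6 * cos(345) = 5.7956
y = 6 * sin(345) = -1.5529
z = -9

(5.7956, -1.5529, -9)


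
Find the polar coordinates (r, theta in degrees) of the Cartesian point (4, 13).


r = sqrt(4^2 + 13^2) = 13.6015
theta = atan2(13, 4) = 72.8973 degrees

r = 13.6015, theta = 72.8973 degrees


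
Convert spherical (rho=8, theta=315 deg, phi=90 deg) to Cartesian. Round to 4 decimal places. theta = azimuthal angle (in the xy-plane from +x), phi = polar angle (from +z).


x = 8 * sin(90) * cos(315) = 5.6569
y = 8 * sin(90) * sin(315) = -5.6569
z = 8 * cos(90) = 0

(5.6569, -5.6569, 0)


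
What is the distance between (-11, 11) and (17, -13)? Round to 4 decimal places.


d = sqrt((17--11)^2 + (-13-11)^2) = 36.8782

36.8782


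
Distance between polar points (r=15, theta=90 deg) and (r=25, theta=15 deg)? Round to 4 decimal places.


d = sqrt(r1^2 + r2^2 - 2*r1*r2*cos(t2-t1))
d = sqrt(15^2 + 25^2 - 2*15*25*cos(15-90)) = 25.6103

25.6103


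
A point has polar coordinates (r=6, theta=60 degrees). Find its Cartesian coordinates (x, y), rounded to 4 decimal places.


x = 6 * cos(60) = 3
y = 6 * sin(60) = 5.1962

(3, 5.1962)


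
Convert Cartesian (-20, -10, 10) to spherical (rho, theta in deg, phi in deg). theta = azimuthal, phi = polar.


rho = sqrt((-20)^2 + (-10)^2 + 10^2) = 24.4949
theta = atan2(-10, -20) = 206.5651 deg
phi = acos(10/24.4949) = 65.9052 deg

rho = 24.4949, theta = 206.5651 deg, phi = 65.9052 deg


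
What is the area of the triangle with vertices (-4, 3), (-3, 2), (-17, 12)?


Area = |x1(y2-y3) + x2(y3-y1) + x3(y1-y2)| / 2
= |-4*(2-12) + -3*(12-3) + -17*(3-2)| / 2
= 2

2


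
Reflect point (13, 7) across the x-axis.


Reflection across x-axis: (x, y) -> (x, -y)
(13, 7) -> (13, -7)

(13, -7)


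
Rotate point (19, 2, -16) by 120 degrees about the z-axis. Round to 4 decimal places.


x' = 19*cos(120) - 2*sin(120) = -11.2321
y' = 19*sin(120) + 2*cos(120) = 15.4545
z' = -16

(-11.2321, 15.4545, -16)


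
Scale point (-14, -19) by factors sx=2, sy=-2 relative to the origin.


Scaling: (x*sx, y*sy) = (-14*2, -19*-2) = (-28, 38)

(-28, 38)


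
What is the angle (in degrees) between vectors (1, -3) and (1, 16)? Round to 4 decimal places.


dot = 1*1 + -3*16 = -47
|u| = 3.1623, |v| = 16.0312
cos(angle) = -0.9271
angle = 157.9887 degrees

157.9887 degrees


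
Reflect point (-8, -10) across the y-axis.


Reflection across y-axis: (x, y) -> (-x, y)
(-8, -10) -> (8, -10)

(8, -10)


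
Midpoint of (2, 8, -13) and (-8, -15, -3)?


Midpoint = ((2+-8)/2, (8+-15)/2, (-13+-3)/2) = (-3, -3.5, -8)

(-3, -3.5, -8)


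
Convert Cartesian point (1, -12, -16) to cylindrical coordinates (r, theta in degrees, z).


r = sqrt(1^2 + (-12)^2) = 12.0416
theta = atan2(-12, 1) = 274.7636 deg
z = -16

r = 12.0416, theta = 274.7636 deg, z = -16


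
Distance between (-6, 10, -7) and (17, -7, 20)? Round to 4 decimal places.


d = sqrt((17--6)^2 + (-7-10)^2 + (20--7)^2) = 39.3319

39.3319


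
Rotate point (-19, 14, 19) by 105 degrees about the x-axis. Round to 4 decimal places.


x' = -19
y' = 14*cos(105) - 19*sin(105) = -21.9761
z' = 14*sin(105) + 19*cos(105) = 8.6054

(-19, -21.9761, 8.6054)


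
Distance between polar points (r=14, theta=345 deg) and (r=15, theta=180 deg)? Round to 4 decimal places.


d = sqrt(r1^2 + r2^2 - 2*r1*r2*cos(t2-t1))
d = sqrt(14^2 + 15^2 - 2*14*15*cos(180-345)) = 28.7522

28.7522


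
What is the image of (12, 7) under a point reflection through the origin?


Reflection through origin: (x, y) -> (-x, -y)
(12, 7) -> (-12, -7)

(-12, -7)


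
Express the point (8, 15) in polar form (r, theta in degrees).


r = sqrt(8^2 + 15^2) = 17
theta = atan2(15, 8) = 61.9275 degrees

r = 17, theta = 61.9275 degrees


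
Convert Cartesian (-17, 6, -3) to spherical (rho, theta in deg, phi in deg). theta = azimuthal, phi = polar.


rho = sqrt((-17)^2 + 6^2 + (-3)^2) = 18.2757
theta = atan2(6, -17) = 160.56 deg
phi = acos(-3/18.2757) = 99.448 deg

rho = 18.2757, theta = 160.56 deg, phi = 99.448 deg


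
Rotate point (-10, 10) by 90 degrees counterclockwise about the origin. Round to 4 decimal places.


x' = -10*cos(90) - 10*sin(90) = -10
y' = -10*sin(90) + 10*cos(90) = -10

(-10, -10)


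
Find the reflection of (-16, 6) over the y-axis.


Reflection across y-axis: (x, y) -> (-x, y)
(-16, 6) -> (16, 6)

(16, 6)


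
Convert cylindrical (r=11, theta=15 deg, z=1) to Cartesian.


x = 11 * cos(15) = 10.6252
y = 11 * sin(15) = 2.847
z = 1

(10.6252, 2.847, 1)


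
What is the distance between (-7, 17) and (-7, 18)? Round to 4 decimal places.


d = sqrt((-7--7)^2 + (18-17)^2) = 1

1


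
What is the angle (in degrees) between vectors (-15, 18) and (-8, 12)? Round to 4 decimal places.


dot = -15*-8 + 18*12 = 336
|u| = 23.4307, |v| = 14.4222
cos(angle) = 0.9943
angle = 6.1155 degrees

6.1155 degrees


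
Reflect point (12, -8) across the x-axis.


Reflection across x-axis: (x, y) -> (x, -y)
(12, -8) -> (12, 8)

(12, 8)


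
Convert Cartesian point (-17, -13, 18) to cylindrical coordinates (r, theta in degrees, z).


r = sqrt((-17)^2 + (-13)^2) = 21.4009
theta = atan2(-13, -17) = 217.4054 deg
z = 18

r = 21.4009, theta = 217.4054 deg, z = 18


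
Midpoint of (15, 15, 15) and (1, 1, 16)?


Midpoint = ((15+1)/2, (15+1)/2, (15+16)/2) = (8, 8, 15.5)

(8, 8, 15.5)


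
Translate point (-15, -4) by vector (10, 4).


Translation: (x+dx, y+dy) = (-15+10, -4+4) = (-5, 0)

(-5, 0)


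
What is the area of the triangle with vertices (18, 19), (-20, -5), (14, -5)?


Area = |x1(y2-y3) + x2(y3-y1) + x3(y1-y2)| / 2
= |18*(-5--5) + -20*(-5-19) + 14*(19--5)| / 2
= 408

408


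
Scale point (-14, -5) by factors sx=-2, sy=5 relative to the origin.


Scaling: (x*sx, y*sy) = (-14*-2, -5*5) = (28, -25)

(28, -25)


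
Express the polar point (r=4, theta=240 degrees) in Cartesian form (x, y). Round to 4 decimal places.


x = 4 * cos(240) = -2
y = 4 * sin(240) = -3.4641

(-2, -3.4641)


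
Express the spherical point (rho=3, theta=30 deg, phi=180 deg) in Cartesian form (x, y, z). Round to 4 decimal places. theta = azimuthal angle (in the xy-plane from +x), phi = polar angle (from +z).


x = 3 * sin(180) * cos(30) = 0
y = 3 * sin(180) * sin(30) = 0
z = 3 * cos(180) = -3

(0, 0, -3)


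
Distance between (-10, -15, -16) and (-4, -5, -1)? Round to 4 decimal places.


d = sqrt((-4--10)^2 + (-5--15)^2 + (-1--16)^2) = 19

19


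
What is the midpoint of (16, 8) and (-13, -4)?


Midpoint = ((16+-13)/2, (8+-4)/2) = (1.5, 2)

(1.5, 2)


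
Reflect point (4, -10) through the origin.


Reflection through origin: (x, y) -> (-x, -y)
(4, -10) -> (-4, 10)

(-4, 10)


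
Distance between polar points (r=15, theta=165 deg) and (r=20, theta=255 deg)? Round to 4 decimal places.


d = sqrt(r1^2 + r2^2 - 2*r1*r2*cos(t2-t1))
d = sqrt(15^2 + 20^2 - 2*15*20*cos(255-165)) = 25

25


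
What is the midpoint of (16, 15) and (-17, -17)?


Midpoint = ((16+-17)/2, (15+-17)/2) = (-0.5, -1)

(-0.5, -1)


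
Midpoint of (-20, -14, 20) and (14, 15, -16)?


Midpoint = ((-20+14)/2, (-14+15)/2, (20+-16)/2) = (-3, 0.5, 2)

(-3, 0.5, 2)


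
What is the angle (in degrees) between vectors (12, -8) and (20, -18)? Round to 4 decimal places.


dot = 12*20 + -8*-18 = 384
|u| = 14.4222, |v| = 26.9072
cos(angle) = 0.9895
angle = 8.2971 degrees

8.2971 degrees


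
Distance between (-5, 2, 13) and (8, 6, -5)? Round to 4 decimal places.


d = sqrt((8--5)^2 + (6-2)^2 + (-5-13)^2) = 22.561

22.561


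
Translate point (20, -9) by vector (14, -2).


Translation: (x+dx, y+dy) = (20+14, -9+-2) = (34, -11)

(34, -11)


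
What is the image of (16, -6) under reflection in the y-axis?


Reflection across y-axis: (x, y) -> (-x, y)
(16, -6) -> (-16, -6)

(-16, -6)


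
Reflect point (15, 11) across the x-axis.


Reflection across x-axis: (x, y) -> (x, -y)
(15, 11) -> (15, -11)

(15, -11)


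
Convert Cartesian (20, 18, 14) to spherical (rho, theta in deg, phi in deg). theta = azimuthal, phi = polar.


rho = sqrt(20^2 + 18^2 + 14^2) = 30.3315
theta = atan2(18, 20) = 41.9872 deg
phi = acos(14/30.3315) = 62.5118 deg

rho = 30.3315, theta = 41.9872 deg, phi = 62.5118 deg


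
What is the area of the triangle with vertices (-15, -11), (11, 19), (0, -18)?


Area = |x1(y2-y3) + x2(y3-y1) + x3(y1-y2)| / 2
= |-15*(19--18) + 11*(-18--11) + 0*(-11-19)| / 2
= 316

316


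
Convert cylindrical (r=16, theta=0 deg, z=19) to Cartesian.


x = 16 * cos(0) = 16
y = 16 * sin(0) = 0
z = 19

(16, 0, 19)


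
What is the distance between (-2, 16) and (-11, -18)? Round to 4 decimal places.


d = sqrt((-11--2)^2 + (-18-16)^2) = 35.171

35.171


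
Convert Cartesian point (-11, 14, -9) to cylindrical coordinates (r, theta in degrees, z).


r = sqrt((-11)^2 + 14^2) = 17.8045
theta = atan2(14, -11) = 128.1572 deg
z = -9

r = 17.8045, theta = 128.1572 deg, z = -9


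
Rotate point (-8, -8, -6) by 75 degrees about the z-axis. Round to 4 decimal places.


x' = -8*cos(75) - -8*sin(75) = 5.6569
y' = -8*sin(75) + -8*cos(75) = -9.798
z' = -6

(5.6569, -9.798, -6)


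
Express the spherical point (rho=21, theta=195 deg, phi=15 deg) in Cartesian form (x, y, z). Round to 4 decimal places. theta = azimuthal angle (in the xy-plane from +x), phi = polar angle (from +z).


x = 21 * sin(15) * cos(195) = -5.25
y = 21 * sin(15) * sin(195) = -1.4067
z = 21 * cos(15) = 20.2844

(-5.25, -1.4067, 20.2844)


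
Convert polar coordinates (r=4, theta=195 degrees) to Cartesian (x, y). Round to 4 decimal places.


x = 4 * cos(195) = -3.8637
y = 4 * sin(195) = -1.0353

(-3.8637, -1.0353)


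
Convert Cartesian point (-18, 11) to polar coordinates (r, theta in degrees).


r = sqrt((-18)^2 + 11^2) = 21.095
theta = atan2(11, -18) = 148.5704 degrees

r = 21.095, theta = 148.5704 degrees


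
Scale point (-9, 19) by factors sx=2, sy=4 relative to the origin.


Scaling: (x*sx, y*sy) = (-9*2, 19*4) = (-18, 76)

(-18, 76)


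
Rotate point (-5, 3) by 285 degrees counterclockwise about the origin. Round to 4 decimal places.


x' = -5*cos(285) - 3*sin(285) = 1.6037
y' = -5*sin(285) + 3*cos(285) = 5.6061

(1.6037, 5.6061)


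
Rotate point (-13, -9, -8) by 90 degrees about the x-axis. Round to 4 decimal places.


x' = -13
y' = -9*cos(90) - -8*sin(90) = 8
z' = -9*sin(90) + -8*cos(90) = -9

(-13, 8, -9)


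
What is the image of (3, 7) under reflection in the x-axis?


Reflection across x-axis: (x, y) -> (x, -y)
(3, 7) -> (3, -7)

(3, -7)


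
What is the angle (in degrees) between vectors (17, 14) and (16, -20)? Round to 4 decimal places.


dot = 17*16 + 14*-20 = -8
|u| = 22.0227, |v| = 25.6125
cos(angle) = -0.0142
angle = 90.8127 degrees

90.8127 degrees


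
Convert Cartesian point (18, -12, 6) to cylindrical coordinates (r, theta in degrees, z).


r = sqrt(18^2 + (-12)^2) = 21.6333
theta = atan2(-12, 18) = 326.3099 deg
z = 6

r = 21.6333, theta = 326.3099 deg, z = 6


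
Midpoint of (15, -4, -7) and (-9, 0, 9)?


Midpoint = ((15+-9)/2, (-4+0)/2, (-7+9)/2) = (3, -2, 1)

(3, -2, 1)


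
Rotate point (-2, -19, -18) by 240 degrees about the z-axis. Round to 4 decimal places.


x' = -2*cos(240) - -19*sin(240) = -15.4545
y' = -2*sin(240) + -19*cos(240) = 11.2321
z' = -18

(-15.4545, 11.2321, -18)


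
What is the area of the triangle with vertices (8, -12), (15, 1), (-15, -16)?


Area = |x1(y2-y3) + x2(y3-y1) + x3(y1-y2)| / 2
= |8*(1--16) + 15*(-16--12) + -15*(-12-1)| / 2
= 135.5

135.5


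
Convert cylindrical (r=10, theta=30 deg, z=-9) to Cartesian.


x = 10 * cos(30) = 8.6603
y = 10 * sin(30) = 5
z = -9

(8.6603, 5, -9)


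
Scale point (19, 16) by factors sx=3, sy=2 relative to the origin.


Scaling: (x*sx, y*sy) = (19*3, 16*2) = (57, 32)

(57, 32)


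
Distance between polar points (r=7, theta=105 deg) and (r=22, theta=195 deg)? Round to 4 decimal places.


d = sqrt(r1^2 + r2^2 - 2*r1*r2*cos(t2-t1))
d = sqrt(7^2 + 22^2 - 2*7*22*cos(195-105)) = 23.0868

23.0868


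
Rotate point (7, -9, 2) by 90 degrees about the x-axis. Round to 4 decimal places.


x' = 7
y' = -9*cos(90) - 2*sin(90) = -2
z' = -9*sin(90) + 2*cos(90) = -9

(7, -2, -9)


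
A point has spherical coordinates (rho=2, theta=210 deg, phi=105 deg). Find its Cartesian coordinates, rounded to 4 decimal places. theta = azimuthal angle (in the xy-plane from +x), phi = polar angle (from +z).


x = 2 * sin(105) * cos(210) = -1.673
y = 2 * sin(105) * sin(210) = -0.9659
z = 2 * cos(105) = -0.5176

(-1.673, -0.9659, -0.5176)


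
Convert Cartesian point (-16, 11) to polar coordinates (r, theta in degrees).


r = sqrt((-16)^2 + 11^2) = 19.4165
theta = atan2(11, -16) = 145.4915 degrees

r = 19.4165, theta = 145.4915 degrees


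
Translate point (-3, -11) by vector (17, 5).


Translation: (x+dx, y+dy) = (-3+17, -11+5) = (14, -6)

(14, -6)


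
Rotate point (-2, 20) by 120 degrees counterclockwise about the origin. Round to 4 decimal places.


x' = -2*cos(120) - 20*sin(120) = -16.3205
y' = -2*sin(120) + 20*cos(120) = -11.7321

(-16.3205, -11.7321)


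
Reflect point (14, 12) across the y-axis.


Reflection across y-axis: (x, y) -> (-x, y)
(14, 12) -> (-14, 12)

(-14, 12)


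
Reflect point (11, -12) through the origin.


Reflection through origin: (x, y) -> (-x, -y)
(11, -12) -> (-11, 12)

(-11, 12)


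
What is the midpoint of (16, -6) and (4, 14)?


Midpoint = ((16+4)/2, (-6+14)/2) = (10, 4)

(10, 4)


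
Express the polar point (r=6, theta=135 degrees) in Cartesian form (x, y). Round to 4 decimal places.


x = 6 * cos(135) = -4.2426
y = 6 * sin(135) = 4.2426

(-4.2426, 4.2426)


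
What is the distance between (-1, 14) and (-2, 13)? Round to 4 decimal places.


d = sqrt((-2--1)^2 + (13-14)^2) = 1.4142

1.4142


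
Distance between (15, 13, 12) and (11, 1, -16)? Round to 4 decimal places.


d = sqrt((11-15)^2 + (1-13)^2 + (-16-12)^2) = 30.7246

30.7246


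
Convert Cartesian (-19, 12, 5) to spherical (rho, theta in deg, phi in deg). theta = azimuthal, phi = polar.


rho = sqrt((-19)^2 + 12^2 + 5^2) = 23.0217
theta = atan2(12, -19) = 147.7244 deg
phi = acos(5/23.0217) = 77.4562 deg

rho = 23.0217, theta = 147.7244 deg, phi = 77.4562 deg


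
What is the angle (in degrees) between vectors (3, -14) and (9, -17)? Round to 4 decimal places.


dot = 3*9 + -14*-17 = 265
|u| = 14.3178, |v| = 19.2354
cos(angle) = 0.9622
angle = 15.8025 degrees

15.8025 degrees


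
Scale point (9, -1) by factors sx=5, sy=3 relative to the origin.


Scaling: (x*sx, y*sy) = (9*5, -1*3) = (45, -3)

(45, -3)


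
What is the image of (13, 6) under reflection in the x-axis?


Reflection across x-axis: (x, y) -> (x, -y)
(13, 6) -> (13, -6)

(13, -6)


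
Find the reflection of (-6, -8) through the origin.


Reflection through origin: (x, y) -> (-x, -y)
(-6, -8) -> (6, 8)

(6, 8)


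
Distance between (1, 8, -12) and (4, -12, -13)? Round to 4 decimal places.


d = sqrt((4-1)^2 + (-12-8)^2 + (-13--12)^2) = 20.2485

20.2485


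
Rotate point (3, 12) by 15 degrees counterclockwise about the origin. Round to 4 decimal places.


x' = 3*cos(15) - 12*sin(15) = -0.2081
y' = 3*sin(15) + 12*cos(15) = 12.3676

(-0.2081, 12.3676)


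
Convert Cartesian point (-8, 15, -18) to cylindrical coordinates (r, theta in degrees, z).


r = sqrt((-8)^2 + 15^2) = 17
theta = atan2(15, -8) = 118.0725 deg
z = -18

r = 17, theta = 118.0725 deg, z = -18


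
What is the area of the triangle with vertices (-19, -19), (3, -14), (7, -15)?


Area = |x1(y2-y3) + x2(y3-y1) + x3(y1-y2)| / 2
= |-19*(-14--15) + 3*(-15--19) + 7*(-19--14)| / 2
= 21

21


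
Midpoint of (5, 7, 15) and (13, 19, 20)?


Midpoint = ((5+13)/2, (7+19)/2, (15+20)/2) = (9, 13, 17.5)

(9, 13, 17.5)


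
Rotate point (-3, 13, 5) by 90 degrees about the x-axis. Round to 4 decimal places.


x' = -3
y' = 13*cos(90) - 5*sin(90) = -5
z' = 13*sin(90) + 5*cos(90) = 13

(-3, -5, 13)


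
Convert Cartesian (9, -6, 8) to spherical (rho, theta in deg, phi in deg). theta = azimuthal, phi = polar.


rho = sqrt(9^2 + (-6)^2 + 8^2) = 13.4536
theta = atan2(-6, 9) = 326.3099 deg
phi = acos(8/13.4536) = 53.5134 deg

rho = 13.4536, theta = 326.3099 deg, phi = 53.5134 deg


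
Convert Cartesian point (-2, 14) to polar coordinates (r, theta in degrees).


r = sqrt((-2)^2 + 14^2) = 14.1421
theta = atan2(14, -2) = 98.1301 degrees

r = 14.1421, theta = 98.1301 degrees


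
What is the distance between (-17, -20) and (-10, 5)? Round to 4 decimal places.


d = sqrt((-10--17)^2 + (5--20)^2) = 25.9615

25.9615


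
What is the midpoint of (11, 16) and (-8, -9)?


Midpoint = ((11+-8)/2, (16+-9)/2) = (1.5, 3.5)

(1.5, 3.5)


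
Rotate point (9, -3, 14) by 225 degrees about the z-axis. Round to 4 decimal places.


x' = 9*cos(225) - -3*sin(225) = -8.4853
y' = 9*sin(225) + -3*cos(225) = -4.2426
z' = 14

(-8.4853, -4.2426, 14)


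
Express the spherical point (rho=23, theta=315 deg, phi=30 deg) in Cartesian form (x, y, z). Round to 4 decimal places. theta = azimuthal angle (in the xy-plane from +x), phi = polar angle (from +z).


x = 23 * sin(30) * cos(315) = 8.1317
y = 23 * sin(30) * sin(315) = -8.1317
z = 23 * cos(30) = 19.9186

(8.1317, -8.1317, 19.9186)


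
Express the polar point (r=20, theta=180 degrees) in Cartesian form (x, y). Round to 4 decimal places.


x = 20 * cos(180) = -20
y = 20 * sin(180) = 0

(-20, 0)


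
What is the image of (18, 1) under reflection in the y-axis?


Reflection across y-axis: (x, y) -> (-x, y)
(18, 1) -> (-18, 1)

(-18, 1)


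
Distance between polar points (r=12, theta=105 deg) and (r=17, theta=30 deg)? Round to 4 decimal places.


d = sqrt(r1^2 + r2^2 - 2*r1*r2*cos(t2-t1))
d = sqrt(12^2 + 17^2 - 2*12*17*cos(30-105)) = 18.0942

18.0942


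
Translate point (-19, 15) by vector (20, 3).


Translation: (x+dx, y+dy) = (-19+20, 15+3) = (1, 18)

(1, 18)


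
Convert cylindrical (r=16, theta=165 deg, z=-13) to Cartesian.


x = 16 * cos(165) = -15.4548
y = 16 * sin(165) = 4.1411
z = -13

(-15.4548, 4.1411, -13)


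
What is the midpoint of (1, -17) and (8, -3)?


Midpoint = ((1+8)/2, (-17+-3)/2) = (4.5, -10)

(4.5, -10)


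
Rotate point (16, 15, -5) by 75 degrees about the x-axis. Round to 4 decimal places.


x' = 16
y' = 15*cos(75) - -5*sin(75) = 8.7119
z' = 15*sin(75) + -5*cos(75) = 13.1948

(16, 8.7119, 13.1948)


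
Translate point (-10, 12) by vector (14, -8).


Translation: (x+dx, y+dy) = (-10+14, 12+-8) = (4, 4)

(4, 4)


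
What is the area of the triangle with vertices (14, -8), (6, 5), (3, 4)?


Area = |x1(y2-y3) + x2(y3-y1) + x3(y1-y2)| / 2
= |14*(5-4) + 6*(4--8) + 3*(-8-5)| / 2
= 23.5

23.5


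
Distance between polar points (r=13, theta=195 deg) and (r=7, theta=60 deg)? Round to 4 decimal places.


d = sqrt(r1^2 + r2^2 - 2*r1*r2*cos(t2-t1))
d = sqrt(13^2 + 7^2 - 2*13*7*cos(60-195)) = 18.6197

18.6197


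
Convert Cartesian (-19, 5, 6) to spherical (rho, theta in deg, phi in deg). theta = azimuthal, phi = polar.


rho = sqrt((-19)^2 + 5^2 + 6^2) = 20.5426
theta = atan2(5, -19) = 165.2564 deg
phi = acos(6/20.5426) = 73.0178 deg

rho = 20.5426, theta = 165.2564 deg, phi = 73.0178 deg


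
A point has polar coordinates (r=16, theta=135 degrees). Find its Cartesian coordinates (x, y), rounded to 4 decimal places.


x = 16 * cos(135) = -11.3137
y = 16 * sin(135) = 11.3137

(-11.3137, 11.3137)


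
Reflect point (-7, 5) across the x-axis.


Reflection across x-axis: (x, y) -> (x, -y)
(-7, 5) -> (-7, -5)

(-7, -5)


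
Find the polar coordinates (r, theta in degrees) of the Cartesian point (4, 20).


r = sqrt(4^2 + 20^2) = 20.3961
theta = atan2(20, 4) = 78.6901 degrees

r = 20.3961, theta = 78.6901 degrees


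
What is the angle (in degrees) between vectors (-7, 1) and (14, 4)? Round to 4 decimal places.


dot = -7*14 + 1*4 = -94
|u| = 7.0711, |v| = 14.5602
cos(angle) = -0.913
angle = 155.9245 degrees

155.9245 degrees


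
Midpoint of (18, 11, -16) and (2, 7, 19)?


Midpoint = ((18+2)/2, (11+7)/2, (-16+19)/2) = (10, 9, 1.5)

(10, 9, 1.5)


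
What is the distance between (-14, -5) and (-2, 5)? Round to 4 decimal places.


d = sqrt((-2--14)^2 + (5--5)^2) = 15.6205

15.6205


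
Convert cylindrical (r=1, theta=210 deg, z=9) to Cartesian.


x = 1 * cos(210) = -0.866
y = 1 * sin(210) = -0.5
z = 9

(-0.866, -0.5, 9)


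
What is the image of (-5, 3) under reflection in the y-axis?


Reflection across y-axis: (x, y) -> (-x, y)
(-5, 3) -> (5, 3)

(5, 3)


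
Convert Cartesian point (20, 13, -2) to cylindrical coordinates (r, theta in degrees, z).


r = sqrt(20^2 + 13^2) = 23.8537
theta = atan2(13, 20) = 33.0239 deg
z = -2

r = 23.8537, theta = 33.0239 deg, z = -2


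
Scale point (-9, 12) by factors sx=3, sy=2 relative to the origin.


Scaling: (x*sx, y*sy) = (-9*3, 12*2) = (-27, 24)

(-27, 24)


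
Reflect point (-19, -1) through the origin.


Reflection through origin: (x, y) -> (-x, -y)
(-19, -1) -> (19, 1)

(19, 1)


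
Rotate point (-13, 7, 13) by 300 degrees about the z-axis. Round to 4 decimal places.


x' = -13*cos(300) - 7*sin(300) = -0.4378
y' = -13*sin(300) + 7*cos(300) = 14.7583
z' = 13

(-0.4378, 14.7583, 13)


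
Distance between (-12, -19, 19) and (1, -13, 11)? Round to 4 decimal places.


d = sqrt((1--12)^2 + (-13--19)^2 + (11-19)^2) = 16.4012

16.4012


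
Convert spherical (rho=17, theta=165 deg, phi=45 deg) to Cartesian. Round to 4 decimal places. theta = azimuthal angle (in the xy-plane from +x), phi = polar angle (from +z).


x = 17 * sin(45) * cos(165) = -11.6112
y = 17 * sin(45) * sin(165) = 3.1112
z = 17 * cos(45) = 12.0208

(-11.6112, 3.1112, 12.0208)


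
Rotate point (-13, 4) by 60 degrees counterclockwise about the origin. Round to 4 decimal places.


x' = -13*cos(60) - 4*sin(60) = -9.9641
y' = -13*sin(60) + 4*cos(60) = -9.2583

(-9.9641, -9.2583)


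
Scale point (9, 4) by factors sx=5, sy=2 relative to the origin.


Scaling: (x*sx, y*sy) = (9*5, 4*2) = (45, 8)

(45, 8)


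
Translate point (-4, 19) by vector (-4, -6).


Translation: (x+dx, y+dy) = (-4+-4, 19+-6) = (-8, 13)

(-8, 13)


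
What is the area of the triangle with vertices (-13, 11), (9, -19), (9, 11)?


Area = |x1(y2-y3) + x2(y3-y1) + x3(y1-y2)| / 2
= |-13*(-19-11) + 9*(11-11) + 9*(11--19)| / 2
= 330

330


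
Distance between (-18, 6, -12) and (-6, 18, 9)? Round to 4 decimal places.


d = sqrt((-6--18)^2 + (18-6)^2 + (9--12)^2) = 27

27


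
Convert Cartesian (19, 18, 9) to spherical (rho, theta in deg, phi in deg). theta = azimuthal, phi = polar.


rho = sqrt(19^2 + 18^2 + 9^2) = 27.6767
theta = atan2(18, 19) = 43.4518 deg
phi = acos(9/27.6767) = 71.0233 deg

rho = 27.6767, theta = 43.4518 deg, phi = 71.0233 deg


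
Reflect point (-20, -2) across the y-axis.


Reflection across y-axis: (x, y) -> (-x, y)
(-20, -2) -> (20, -2)

(20, -2)


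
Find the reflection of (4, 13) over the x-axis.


Reflection across x-axis: (x, y) -> (x, -y)
(4, 13) -> (4, -13)

(4, -13)


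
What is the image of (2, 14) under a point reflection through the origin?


Reflection through origin: (x, y) -> (-x, -y)
(2, 14) -> (-2, -14)

(-2, -14)


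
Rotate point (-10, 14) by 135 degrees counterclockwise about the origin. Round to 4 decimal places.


x' = -10*cos(135) - 14*sin(135) = -2.8284
y' = -10*sin(135) + 14*cos(135) = -16.9706

(-2.8284, -16.9706)


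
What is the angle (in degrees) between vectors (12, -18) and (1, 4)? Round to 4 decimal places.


dot = 12*1 + -18*4 = -60
|u| = 21.6333, |v| = 4.1231
cos(angle) = -0.6727
angle = 132.2737 degrees

132.2737 degrees


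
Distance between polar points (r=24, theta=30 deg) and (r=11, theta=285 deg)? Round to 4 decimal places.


d = sqrt(r1^2 + r2^2 - 2*r1*r2*cos(t2-t1))
d = sqrt(24^2 + 11^2 - 2*24*11*cos(285-30)) = 28.8731

28.8731


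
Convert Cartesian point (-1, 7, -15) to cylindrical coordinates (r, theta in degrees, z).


r = sqrt((-1)^2 + 7^2) = 7.0711
theta = atan2(7, -1) = 98.1301 deg
z = -15

r = 7.0711, theta = 98.1301 deg, z = -15


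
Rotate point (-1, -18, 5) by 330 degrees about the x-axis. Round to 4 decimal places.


x' = -1
y' = -18*cos(330) - 5*sin(330) = -13.0885
z' = -18*sin(330) + 5*cos(330) = 13.3301

(-1, -13.0885, 13.3301)
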